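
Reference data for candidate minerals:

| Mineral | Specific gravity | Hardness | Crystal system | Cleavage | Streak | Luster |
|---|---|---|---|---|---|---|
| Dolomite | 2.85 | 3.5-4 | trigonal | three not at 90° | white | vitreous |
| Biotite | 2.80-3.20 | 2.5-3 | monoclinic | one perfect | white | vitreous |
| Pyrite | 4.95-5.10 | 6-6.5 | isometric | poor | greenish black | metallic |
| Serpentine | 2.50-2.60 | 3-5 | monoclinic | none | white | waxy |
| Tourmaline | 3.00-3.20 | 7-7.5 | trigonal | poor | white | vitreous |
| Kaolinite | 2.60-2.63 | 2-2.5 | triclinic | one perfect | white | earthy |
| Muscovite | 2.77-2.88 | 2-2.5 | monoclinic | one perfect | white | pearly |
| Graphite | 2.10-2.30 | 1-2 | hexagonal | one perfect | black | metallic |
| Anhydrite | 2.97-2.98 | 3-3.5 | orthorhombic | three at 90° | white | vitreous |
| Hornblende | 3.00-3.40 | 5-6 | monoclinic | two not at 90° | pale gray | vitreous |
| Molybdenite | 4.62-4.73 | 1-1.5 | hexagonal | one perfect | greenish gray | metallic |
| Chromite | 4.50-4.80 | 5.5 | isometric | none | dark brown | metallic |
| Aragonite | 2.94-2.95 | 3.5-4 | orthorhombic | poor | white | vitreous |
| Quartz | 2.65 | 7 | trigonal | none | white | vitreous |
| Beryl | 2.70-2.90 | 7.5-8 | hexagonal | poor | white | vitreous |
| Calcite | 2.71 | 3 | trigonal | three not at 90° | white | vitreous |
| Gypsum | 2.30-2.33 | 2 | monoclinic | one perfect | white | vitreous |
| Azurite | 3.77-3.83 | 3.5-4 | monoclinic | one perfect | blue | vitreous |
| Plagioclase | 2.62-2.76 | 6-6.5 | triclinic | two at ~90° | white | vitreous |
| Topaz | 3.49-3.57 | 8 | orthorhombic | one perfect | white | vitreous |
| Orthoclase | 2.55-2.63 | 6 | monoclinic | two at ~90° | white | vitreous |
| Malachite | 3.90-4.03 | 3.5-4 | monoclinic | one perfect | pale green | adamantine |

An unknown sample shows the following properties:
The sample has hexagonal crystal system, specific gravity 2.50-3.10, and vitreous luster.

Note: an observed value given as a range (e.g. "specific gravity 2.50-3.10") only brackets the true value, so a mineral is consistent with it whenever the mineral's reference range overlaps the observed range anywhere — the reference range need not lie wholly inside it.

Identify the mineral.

Hexagonal crystal system — leaves Graphite, Molybdenite, Beryl.
Specific gravity 2.50-3.10 — leaves Beryl.
Vitreous luster — every remaining candidate is consistent.
Beryl is the sole remaining match.

Beryl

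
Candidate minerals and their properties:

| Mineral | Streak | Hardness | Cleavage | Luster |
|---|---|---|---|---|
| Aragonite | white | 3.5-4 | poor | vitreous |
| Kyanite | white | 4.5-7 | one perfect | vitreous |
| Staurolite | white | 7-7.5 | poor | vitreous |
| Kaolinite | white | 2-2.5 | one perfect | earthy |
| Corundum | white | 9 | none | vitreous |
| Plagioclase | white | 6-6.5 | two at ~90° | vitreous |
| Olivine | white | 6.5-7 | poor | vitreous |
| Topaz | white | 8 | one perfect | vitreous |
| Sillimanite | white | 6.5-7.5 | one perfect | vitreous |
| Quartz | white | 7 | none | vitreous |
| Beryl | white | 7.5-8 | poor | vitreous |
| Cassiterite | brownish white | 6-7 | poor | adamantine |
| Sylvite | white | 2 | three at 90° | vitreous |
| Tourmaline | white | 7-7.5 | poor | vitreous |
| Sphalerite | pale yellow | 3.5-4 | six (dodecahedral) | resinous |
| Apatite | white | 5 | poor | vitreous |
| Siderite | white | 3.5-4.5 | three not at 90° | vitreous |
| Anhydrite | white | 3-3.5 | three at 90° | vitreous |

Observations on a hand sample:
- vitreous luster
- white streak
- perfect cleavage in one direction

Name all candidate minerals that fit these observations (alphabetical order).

Vitreous luster is inconsistent with Kaolinite, Cassiterite, Sphalerite.
White streak — all remaining candidates fit.
Perfect cleavage in one direction — Kyanite, Topaz, Sillimanite remain.
Consistent with every observation: Kyanite, Sillimanite, Topaz.

Kyanite, Sillimanite, Topaz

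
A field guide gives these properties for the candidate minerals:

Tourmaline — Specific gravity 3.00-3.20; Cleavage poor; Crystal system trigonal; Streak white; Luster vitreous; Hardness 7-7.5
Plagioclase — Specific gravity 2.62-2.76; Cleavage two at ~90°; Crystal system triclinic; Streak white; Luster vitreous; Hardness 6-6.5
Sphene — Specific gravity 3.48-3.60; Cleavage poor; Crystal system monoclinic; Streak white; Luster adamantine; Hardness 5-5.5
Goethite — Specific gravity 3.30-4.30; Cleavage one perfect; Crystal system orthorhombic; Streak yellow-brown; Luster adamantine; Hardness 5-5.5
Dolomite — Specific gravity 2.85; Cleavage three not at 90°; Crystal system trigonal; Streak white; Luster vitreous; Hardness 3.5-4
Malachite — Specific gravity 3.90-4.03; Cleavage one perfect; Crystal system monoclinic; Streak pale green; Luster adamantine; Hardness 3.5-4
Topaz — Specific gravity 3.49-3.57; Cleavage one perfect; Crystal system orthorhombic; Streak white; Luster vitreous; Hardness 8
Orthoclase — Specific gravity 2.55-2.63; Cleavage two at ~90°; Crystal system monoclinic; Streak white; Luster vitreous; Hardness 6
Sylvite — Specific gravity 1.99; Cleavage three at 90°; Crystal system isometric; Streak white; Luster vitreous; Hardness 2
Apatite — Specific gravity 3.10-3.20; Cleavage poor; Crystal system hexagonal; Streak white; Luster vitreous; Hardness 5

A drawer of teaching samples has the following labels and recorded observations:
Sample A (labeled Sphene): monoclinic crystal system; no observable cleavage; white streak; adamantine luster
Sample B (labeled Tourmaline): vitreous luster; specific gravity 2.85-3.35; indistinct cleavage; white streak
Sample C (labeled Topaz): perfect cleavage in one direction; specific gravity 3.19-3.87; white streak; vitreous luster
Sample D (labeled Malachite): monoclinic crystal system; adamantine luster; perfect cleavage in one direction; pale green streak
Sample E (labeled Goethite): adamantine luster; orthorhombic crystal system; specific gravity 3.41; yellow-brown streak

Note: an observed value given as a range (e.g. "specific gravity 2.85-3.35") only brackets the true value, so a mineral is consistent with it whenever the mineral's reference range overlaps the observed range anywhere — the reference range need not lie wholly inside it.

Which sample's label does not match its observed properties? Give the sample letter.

Sample A: Sphene has cleavage poor, but the record shows no observable cleavage — this label is wrong.
Sample B: every observation is compatible with the reference values for Tourmaline.
Sample C: every observation is compatible with the reference values for Topaz.
Sample D: every observation is compatible with the reference values for Malachite.
Sample E: every observation is compatible with the reference values for Goethite.
The mislabeled specimen is A.

A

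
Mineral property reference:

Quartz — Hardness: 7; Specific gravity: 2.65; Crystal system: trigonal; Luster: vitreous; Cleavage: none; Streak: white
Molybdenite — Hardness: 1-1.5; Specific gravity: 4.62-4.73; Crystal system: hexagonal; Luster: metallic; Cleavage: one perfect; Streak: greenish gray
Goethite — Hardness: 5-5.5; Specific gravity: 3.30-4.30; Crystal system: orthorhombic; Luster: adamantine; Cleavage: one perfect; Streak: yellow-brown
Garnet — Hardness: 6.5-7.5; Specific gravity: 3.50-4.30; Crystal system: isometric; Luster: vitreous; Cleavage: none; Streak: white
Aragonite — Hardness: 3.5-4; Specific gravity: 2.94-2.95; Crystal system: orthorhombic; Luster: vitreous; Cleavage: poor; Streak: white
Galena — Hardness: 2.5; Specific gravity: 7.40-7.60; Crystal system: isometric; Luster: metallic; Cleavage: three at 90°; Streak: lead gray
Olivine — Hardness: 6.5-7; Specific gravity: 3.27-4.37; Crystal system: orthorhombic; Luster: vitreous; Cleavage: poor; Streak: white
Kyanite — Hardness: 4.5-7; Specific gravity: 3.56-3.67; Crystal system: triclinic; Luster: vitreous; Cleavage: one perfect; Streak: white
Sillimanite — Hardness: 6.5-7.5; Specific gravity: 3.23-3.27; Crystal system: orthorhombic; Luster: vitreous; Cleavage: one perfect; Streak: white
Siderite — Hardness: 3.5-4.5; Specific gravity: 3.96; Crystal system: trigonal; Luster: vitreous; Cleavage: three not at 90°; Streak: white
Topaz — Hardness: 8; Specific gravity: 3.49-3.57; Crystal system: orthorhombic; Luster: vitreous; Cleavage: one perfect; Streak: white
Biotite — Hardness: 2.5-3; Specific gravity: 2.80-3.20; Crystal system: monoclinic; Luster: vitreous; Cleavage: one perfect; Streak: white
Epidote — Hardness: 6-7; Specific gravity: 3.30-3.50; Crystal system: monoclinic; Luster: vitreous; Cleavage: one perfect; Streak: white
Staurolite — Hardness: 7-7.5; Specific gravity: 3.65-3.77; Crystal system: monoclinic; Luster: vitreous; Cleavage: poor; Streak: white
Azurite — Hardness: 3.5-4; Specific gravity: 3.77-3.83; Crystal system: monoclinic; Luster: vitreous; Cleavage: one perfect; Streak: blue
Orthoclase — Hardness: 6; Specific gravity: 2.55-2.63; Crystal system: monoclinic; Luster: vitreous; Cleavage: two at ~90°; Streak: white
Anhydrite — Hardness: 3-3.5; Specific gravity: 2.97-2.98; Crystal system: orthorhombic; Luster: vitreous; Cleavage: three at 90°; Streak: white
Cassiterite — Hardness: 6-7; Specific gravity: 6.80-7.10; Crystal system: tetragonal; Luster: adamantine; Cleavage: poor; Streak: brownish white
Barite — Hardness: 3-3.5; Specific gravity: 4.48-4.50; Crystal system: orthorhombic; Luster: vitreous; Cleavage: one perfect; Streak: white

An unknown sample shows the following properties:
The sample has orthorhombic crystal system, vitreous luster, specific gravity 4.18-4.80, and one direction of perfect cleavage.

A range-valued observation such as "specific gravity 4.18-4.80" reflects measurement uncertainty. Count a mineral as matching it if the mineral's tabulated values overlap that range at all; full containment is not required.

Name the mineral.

Orthorhombic crystal system — Goethite, Aragonite, Olivine, Sillimanite, Topaz, Anhydrite, Barite remain.
Vitreous luster is inconsistent with Goethite.
Specific gravity 4.18-4.80 — only Olivine, Barite remain.
One direction of perfect cleavage excludes Olivine.
Barite is the sole remaining match.

Barite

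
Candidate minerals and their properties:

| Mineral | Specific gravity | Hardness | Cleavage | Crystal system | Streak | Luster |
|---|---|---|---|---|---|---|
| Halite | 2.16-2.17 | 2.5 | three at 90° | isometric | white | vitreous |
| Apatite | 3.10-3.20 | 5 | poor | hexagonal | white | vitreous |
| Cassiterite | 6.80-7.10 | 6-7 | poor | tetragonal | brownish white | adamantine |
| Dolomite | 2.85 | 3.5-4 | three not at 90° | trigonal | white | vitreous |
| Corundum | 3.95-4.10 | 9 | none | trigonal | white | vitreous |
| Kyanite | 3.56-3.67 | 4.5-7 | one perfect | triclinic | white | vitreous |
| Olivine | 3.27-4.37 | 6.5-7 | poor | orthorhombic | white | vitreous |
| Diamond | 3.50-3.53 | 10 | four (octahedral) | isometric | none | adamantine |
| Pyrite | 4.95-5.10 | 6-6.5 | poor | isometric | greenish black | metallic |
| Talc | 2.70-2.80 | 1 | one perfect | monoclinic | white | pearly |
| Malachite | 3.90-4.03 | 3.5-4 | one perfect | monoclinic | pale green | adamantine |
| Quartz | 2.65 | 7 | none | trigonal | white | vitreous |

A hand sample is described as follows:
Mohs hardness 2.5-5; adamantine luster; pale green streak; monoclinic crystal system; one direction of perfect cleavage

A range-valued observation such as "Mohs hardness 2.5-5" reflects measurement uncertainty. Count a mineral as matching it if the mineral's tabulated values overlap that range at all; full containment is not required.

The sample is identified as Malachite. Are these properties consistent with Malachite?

Mohs hardness 2.5-5 — is consistent with Malachite (hardness 3.5-4).
Adamantine luster — is consistent with Malachite (adamantine luster).
Pale green streak — is consistent with Malachite (pale green streak).
Monoclinic crystal system — is consistent with Malachite (monoclinic system).
One direction of perfect cleavage — is consistent with Malachite (cleavage one perfect).
Nothing contradicts Malachite.

Consistent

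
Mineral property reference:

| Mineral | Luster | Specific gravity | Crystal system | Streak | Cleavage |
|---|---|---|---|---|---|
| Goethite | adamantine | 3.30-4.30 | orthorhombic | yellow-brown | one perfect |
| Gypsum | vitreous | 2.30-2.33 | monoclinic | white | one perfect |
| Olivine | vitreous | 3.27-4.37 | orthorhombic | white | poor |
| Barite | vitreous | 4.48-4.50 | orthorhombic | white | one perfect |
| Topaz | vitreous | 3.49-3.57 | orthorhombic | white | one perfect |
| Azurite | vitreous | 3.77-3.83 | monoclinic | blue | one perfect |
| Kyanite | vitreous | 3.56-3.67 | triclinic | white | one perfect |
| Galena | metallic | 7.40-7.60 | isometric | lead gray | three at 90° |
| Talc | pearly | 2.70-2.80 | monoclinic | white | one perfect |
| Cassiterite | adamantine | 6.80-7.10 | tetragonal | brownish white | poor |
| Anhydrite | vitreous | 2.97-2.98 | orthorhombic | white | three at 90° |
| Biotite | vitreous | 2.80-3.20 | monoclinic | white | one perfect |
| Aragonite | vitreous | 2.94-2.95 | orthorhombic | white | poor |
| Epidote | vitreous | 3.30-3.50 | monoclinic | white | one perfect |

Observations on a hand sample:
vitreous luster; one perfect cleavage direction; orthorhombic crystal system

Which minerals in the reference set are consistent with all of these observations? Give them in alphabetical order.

Vitreous luster rules out Goethite, Galena, Talc, Cassiterite.
One perfect cleavage direction rules out Olivine, Anhydrite, Aragonite.
Orthorhombic crystal system: narrows the field to Barite, Topaz.
Consistent with every observation: Barite, Topaz.

Barite, Topaz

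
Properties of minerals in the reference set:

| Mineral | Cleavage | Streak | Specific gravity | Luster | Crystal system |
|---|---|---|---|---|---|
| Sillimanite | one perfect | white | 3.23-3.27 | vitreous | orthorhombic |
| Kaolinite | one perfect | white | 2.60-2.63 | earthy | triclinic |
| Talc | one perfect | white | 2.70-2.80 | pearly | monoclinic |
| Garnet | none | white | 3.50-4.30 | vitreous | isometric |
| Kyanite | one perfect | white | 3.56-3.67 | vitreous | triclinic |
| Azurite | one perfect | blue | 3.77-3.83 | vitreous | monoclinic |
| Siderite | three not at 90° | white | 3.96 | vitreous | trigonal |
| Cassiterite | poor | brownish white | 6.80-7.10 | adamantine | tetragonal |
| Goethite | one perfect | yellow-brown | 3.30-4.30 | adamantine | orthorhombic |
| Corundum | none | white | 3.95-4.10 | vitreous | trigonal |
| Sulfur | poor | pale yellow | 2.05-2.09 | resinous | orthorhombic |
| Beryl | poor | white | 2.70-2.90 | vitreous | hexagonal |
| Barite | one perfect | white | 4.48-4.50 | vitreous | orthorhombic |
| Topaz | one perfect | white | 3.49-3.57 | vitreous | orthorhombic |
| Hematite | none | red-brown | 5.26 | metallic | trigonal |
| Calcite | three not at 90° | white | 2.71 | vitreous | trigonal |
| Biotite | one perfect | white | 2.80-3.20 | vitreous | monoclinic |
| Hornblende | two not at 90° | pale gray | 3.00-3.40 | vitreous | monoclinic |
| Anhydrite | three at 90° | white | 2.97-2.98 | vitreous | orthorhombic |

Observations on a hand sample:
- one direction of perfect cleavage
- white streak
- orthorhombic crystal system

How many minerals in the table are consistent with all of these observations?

3

One direction of perfect cleavage — only Sillimanite, Kaolinite, Talc, Kyanite, Azurite, Goethite, Barite, Topaz, Biotite remain.
White streak rules out Azurite, Goethite.
Orthorhombic crystal system — leaves Sillimanite, Barite, Topaz.
The minerals that satisfy all observations are Barite, Sillimanite, Topaz.
That is 3 minerals.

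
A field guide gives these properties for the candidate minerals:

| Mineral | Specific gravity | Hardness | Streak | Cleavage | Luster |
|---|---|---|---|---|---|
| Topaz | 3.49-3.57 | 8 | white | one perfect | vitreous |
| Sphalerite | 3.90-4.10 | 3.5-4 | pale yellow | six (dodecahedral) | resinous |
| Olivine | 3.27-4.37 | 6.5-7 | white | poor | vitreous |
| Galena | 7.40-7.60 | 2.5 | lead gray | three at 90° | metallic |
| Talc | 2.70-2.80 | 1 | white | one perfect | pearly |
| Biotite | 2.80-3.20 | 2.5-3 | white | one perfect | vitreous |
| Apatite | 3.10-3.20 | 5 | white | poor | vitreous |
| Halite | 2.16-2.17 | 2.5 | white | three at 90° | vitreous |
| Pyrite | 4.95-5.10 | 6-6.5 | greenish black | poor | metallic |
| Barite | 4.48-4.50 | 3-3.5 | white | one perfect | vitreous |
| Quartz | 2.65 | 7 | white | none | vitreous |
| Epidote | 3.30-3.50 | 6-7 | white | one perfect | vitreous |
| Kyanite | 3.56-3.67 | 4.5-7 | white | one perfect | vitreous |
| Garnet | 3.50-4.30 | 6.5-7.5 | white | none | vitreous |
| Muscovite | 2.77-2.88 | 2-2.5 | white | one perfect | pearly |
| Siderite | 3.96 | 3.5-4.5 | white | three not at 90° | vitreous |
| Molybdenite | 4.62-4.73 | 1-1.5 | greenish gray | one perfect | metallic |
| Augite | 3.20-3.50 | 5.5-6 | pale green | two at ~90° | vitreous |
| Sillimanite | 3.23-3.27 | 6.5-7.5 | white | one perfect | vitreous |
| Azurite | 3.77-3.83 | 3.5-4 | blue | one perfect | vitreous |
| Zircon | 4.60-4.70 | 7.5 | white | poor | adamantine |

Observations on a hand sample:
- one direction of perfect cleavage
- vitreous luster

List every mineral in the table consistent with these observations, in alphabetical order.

Azurite, Barite, Biotite, Epidote, Kyanite, Sillimanite, Topaz

One direction of perfect cleavage: narrows the field to Topaz, Talc, Biotite, Barite, Epidote, Kyanite, Muscovite, Molybdenite, Sillimanite, Azurite.
Vitreous luster eliminates Talc, Muscovite, Molybdenite.
Consistent with every observation: Azurite, Barite, Biotite, Epidote, Kyanite, Sillimanite, Topaz.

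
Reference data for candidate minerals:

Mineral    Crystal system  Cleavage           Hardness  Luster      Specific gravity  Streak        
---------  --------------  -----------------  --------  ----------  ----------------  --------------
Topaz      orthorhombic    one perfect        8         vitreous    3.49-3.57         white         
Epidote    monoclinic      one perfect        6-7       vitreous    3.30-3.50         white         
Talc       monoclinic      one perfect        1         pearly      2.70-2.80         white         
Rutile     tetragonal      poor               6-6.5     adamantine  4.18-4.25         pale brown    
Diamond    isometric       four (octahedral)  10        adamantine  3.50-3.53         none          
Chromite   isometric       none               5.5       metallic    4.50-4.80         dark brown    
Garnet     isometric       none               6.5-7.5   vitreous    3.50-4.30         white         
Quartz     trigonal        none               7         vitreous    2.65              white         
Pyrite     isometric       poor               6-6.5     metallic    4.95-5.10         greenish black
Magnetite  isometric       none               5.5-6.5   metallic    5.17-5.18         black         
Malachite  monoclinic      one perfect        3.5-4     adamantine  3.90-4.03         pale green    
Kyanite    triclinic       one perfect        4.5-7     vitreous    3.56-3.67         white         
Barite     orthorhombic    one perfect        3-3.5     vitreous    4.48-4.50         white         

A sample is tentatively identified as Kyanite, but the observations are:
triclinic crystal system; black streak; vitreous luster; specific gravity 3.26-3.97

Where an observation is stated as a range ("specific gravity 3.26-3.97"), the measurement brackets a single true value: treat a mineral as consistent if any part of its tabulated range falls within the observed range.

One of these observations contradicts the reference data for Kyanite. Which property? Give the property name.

Triclinic crystal system: Kyanite has triclinic system — within range.
Black streak: Kyanite has white streak — outside the reference range.
Vitreous luster: Kyanite has vitreous luster — within range.
Specific gravity 3.26-3.97: Kyanite has SG 3.56-3.67 — within range.
Everything matches except the streak.

streak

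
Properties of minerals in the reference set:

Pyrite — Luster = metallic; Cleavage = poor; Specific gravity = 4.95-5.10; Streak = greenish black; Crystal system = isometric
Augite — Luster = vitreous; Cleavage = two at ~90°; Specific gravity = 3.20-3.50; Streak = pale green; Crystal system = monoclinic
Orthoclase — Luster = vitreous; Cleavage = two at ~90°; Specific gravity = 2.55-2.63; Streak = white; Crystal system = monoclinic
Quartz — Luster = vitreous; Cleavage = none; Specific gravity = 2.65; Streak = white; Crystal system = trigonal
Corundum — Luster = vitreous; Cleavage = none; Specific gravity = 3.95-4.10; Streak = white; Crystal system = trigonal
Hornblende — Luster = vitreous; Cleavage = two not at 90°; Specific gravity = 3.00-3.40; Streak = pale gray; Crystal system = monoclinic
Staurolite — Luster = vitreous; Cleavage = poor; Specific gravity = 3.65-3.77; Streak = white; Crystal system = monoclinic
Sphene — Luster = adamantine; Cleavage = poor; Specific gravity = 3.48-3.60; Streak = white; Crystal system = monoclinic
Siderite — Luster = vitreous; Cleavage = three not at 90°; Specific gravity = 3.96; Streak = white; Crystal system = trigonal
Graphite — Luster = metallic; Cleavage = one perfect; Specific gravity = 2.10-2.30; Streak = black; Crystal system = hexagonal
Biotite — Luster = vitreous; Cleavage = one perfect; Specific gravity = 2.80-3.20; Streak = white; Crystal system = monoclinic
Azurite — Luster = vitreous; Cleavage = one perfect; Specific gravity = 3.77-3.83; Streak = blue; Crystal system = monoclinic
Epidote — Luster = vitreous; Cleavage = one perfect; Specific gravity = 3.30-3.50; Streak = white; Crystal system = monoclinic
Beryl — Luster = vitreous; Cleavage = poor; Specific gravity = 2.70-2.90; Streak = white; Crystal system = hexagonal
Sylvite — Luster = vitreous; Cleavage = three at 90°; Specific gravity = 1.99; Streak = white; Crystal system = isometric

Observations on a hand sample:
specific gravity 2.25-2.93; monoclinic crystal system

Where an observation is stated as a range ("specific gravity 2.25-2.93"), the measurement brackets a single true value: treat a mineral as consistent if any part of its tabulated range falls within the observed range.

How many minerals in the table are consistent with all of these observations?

2

Specific gravity 2.25-2.93 — narrows the field to Orthoclase, Quartz, Graphite, Biotite, Beryl.
Monoclinic crystal system — Orthoclase, Biotite remain.
Consistent with every observation: Biotite, Orthoclase.
That is 2 minerals.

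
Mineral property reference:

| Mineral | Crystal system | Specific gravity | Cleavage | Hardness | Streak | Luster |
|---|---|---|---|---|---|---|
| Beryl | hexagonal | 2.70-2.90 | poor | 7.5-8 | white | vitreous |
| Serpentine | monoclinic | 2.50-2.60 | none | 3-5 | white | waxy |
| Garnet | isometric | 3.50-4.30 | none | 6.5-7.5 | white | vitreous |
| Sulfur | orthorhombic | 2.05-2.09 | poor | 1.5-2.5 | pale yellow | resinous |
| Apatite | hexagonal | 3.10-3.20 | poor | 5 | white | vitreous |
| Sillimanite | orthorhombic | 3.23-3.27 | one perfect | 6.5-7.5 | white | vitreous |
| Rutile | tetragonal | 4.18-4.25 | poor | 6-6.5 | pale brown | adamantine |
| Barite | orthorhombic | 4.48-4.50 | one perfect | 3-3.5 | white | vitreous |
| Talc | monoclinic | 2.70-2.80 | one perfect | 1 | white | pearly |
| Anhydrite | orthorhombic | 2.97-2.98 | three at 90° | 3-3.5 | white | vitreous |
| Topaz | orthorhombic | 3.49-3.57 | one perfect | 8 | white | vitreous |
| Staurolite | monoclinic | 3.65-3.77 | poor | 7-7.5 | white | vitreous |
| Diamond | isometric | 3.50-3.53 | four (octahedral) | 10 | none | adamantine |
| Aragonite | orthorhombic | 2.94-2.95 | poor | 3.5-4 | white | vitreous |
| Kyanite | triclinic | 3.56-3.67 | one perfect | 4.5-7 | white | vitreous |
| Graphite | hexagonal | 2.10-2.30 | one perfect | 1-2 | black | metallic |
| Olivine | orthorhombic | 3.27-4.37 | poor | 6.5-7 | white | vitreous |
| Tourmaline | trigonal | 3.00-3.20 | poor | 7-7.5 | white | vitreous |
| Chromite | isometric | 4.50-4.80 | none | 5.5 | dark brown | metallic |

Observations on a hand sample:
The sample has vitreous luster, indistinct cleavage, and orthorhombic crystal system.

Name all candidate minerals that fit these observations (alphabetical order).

Aragonite, Olivine

Vitreous luster: Beryl, Garnet, Apatite, Sillimanite, Barite, Anhydrite, Topaz, Staurolite, Aragonite, Kyanite, Olivine, Tourmaline remain.
Indistinct cleavage rules out Garnet, Sillimanite, Barite, Anhydrite, Topaz, Kyanite.
Orthorhombic crystal system: leaves Aragonite, Olivine.
Remaining candidates: Aragonite, Olivine.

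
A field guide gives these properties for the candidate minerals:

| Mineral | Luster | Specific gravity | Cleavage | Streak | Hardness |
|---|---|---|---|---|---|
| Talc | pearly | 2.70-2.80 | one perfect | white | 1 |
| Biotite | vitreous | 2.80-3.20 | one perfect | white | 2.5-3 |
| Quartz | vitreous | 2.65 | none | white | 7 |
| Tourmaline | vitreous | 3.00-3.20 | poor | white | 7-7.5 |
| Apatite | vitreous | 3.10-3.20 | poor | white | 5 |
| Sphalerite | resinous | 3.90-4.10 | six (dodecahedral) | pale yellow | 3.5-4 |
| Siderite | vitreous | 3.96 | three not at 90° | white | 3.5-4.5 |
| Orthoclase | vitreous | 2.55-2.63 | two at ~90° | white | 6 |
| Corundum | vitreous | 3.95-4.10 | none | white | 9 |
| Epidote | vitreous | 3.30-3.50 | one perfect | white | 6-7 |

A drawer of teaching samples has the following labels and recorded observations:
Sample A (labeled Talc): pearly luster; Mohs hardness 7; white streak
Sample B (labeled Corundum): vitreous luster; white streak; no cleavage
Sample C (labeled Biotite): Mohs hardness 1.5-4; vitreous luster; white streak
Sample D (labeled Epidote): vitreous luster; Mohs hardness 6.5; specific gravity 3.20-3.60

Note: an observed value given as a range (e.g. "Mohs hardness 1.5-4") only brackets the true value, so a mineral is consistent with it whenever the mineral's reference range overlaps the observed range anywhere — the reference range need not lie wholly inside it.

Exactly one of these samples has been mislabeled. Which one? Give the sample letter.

A

Sample A: Talc has hardness 1, but the record shows Mohs hardness 7 — this label is wrong.
Sample B: observations are consistent with Corundum.
Sample C: observations are consistent with Biotite.
Sample D: observations are consistent with Epidote.
Sample A is the mislabeled one.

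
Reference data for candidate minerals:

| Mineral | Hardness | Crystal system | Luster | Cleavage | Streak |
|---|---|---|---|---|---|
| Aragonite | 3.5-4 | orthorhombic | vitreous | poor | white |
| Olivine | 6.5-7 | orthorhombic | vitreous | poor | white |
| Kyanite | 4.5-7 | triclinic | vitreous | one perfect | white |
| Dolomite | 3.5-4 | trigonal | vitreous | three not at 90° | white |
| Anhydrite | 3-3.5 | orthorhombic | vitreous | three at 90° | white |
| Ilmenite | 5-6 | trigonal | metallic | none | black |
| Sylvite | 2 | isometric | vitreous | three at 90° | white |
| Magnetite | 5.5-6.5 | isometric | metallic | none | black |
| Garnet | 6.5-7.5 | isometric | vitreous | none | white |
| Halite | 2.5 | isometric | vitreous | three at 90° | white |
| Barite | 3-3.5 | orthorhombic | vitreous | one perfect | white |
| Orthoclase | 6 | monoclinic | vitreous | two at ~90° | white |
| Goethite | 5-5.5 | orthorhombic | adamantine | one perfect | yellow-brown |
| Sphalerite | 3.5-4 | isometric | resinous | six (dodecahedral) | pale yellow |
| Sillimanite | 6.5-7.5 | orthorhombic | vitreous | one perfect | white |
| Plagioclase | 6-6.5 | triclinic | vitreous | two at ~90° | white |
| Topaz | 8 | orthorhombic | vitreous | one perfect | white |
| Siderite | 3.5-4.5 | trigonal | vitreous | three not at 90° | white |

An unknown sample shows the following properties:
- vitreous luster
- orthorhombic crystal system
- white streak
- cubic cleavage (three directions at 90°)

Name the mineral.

Anhydrite

Vitreous luster excludes Ilmenite, Magnetite, Goethite, Sphalerite.
Orthorhombic crystal system: leaves Aragonite, Olivine, Anhydrite, Barite, Sillimanite, Topaz.
White streak: every remaining candidate is consistent.
Cubic cleavage (three directions at 90°): leaves Anhydrite.
Anhydrite is the sole remaining match.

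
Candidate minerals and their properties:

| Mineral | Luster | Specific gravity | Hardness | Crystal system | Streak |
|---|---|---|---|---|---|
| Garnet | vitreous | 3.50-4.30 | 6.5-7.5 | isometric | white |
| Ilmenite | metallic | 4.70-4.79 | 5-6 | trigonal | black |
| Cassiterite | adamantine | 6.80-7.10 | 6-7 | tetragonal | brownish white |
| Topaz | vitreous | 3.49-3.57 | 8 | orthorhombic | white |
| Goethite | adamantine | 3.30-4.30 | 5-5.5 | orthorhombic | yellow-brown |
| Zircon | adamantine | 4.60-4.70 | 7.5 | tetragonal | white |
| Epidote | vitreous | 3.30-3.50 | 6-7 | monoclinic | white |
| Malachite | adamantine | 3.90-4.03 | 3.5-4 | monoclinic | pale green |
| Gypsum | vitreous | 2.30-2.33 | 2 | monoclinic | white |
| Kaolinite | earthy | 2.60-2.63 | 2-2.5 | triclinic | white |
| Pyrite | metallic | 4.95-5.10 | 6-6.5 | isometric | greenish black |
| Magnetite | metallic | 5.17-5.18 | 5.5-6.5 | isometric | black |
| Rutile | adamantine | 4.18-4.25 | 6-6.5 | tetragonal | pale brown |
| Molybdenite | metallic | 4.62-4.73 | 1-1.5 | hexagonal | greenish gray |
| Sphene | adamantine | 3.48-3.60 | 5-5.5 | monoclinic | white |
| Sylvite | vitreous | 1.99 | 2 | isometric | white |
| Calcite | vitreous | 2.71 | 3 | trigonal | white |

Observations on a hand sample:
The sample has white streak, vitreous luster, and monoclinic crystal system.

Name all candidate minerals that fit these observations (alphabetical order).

Epidote, Gypsum

White streak — Garnet, Topaz, Zircon, Epidote, Gypsum, Kaolinite, Sphene, Sylvite, Calcite remain.
Vitreous luster excludes Zircon, Kaolinite, Sphene.
Monoclinic crystal system — only Epidote, Gypsum remain.
Consistent with every observation: Epidote, Gypsum.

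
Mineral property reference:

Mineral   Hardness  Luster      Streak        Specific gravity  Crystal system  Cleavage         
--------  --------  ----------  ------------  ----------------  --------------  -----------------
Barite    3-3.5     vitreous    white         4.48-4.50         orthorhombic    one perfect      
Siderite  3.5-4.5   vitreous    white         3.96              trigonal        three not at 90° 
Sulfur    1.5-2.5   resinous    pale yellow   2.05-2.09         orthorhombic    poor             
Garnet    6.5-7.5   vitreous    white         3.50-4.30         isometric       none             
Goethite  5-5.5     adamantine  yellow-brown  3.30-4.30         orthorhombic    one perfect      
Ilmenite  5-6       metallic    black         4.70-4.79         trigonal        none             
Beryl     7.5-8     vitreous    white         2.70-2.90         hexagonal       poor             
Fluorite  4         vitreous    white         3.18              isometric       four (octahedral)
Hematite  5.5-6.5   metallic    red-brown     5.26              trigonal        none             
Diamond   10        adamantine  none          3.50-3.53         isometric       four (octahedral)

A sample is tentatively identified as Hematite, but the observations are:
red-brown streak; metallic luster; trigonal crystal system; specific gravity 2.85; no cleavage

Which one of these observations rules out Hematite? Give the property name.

Red-brown streak: Hematite has red-brown streak — matches.
Metallic luster: Hematite has metallic luster — matches.
Trigonal crystal system: Hematite has trigonal system — matches.
Specific gravity 2.85: Hematite has SG 5.26 — does not match.
No cleavage: Hematite has cleavage none — matches.
Everything matches except the specific gravity.

specific gravity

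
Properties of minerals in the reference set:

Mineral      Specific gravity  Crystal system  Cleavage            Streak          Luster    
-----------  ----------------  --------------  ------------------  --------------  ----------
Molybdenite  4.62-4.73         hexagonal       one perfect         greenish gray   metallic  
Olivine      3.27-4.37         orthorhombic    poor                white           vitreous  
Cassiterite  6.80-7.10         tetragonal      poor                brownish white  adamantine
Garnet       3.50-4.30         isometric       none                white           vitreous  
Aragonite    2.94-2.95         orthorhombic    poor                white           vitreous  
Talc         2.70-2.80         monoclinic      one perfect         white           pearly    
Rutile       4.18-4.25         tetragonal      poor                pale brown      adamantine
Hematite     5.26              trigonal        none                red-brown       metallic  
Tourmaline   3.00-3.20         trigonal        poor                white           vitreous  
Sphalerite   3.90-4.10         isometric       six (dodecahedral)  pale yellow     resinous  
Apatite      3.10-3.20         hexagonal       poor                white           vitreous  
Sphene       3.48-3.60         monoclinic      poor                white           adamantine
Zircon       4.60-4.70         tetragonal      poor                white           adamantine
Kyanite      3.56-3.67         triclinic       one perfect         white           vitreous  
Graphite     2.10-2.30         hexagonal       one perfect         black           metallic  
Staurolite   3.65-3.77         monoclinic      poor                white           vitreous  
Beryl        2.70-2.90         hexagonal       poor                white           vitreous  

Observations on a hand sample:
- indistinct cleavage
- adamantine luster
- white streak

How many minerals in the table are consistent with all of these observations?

Indistinct cleavage: narrows the field to Olivine, Cassiterite, Aragonite, Rutile, Tourmaline, Apatite, Sphene, Zircon, Staurolite, Beryl.
Adamantine luster: only Cassiterite, Rutile, Sphene, Zircon remain.
White streak is inconsistent with Cassiterite, Rutile.
Consistent with every observation: Sphene, Zircon.
That is 2 minerals.

2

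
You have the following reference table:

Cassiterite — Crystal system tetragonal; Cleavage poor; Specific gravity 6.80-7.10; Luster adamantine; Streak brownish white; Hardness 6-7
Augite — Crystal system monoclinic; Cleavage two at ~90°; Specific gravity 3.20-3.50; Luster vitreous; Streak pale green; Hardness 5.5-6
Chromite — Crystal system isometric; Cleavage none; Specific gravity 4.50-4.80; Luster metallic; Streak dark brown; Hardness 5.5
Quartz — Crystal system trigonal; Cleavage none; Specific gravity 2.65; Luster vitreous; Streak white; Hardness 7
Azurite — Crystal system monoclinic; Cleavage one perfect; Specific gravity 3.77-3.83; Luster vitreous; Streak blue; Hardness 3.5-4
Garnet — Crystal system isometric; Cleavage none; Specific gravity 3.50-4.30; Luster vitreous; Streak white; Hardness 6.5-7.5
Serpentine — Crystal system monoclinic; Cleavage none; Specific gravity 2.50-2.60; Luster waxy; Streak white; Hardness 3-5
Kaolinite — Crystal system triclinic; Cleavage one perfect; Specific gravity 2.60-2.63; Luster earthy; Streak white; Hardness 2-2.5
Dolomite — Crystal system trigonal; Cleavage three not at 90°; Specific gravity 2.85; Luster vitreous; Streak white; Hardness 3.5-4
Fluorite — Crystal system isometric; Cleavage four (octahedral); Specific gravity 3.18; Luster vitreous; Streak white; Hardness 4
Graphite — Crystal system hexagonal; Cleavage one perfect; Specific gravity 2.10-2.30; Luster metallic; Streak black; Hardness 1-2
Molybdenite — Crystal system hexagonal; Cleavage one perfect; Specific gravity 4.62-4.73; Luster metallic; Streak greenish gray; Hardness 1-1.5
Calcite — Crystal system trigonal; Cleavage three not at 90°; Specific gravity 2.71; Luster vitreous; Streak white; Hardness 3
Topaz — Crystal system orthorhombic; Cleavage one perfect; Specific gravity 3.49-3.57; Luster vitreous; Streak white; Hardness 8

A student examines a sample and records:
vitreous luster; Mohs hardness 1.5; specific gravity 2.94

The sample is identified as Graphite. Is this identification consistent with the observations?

Vitreous luster — Graphite has metallic luster; which does not match.
Mohs hardness 1.5 — fits Graphite (hardness 1-2).
Specific gravity 2.94 — Graphite has SG 2.10-2.30; which does not match.
2 of the observed properties are inconsistent with Graphite.

No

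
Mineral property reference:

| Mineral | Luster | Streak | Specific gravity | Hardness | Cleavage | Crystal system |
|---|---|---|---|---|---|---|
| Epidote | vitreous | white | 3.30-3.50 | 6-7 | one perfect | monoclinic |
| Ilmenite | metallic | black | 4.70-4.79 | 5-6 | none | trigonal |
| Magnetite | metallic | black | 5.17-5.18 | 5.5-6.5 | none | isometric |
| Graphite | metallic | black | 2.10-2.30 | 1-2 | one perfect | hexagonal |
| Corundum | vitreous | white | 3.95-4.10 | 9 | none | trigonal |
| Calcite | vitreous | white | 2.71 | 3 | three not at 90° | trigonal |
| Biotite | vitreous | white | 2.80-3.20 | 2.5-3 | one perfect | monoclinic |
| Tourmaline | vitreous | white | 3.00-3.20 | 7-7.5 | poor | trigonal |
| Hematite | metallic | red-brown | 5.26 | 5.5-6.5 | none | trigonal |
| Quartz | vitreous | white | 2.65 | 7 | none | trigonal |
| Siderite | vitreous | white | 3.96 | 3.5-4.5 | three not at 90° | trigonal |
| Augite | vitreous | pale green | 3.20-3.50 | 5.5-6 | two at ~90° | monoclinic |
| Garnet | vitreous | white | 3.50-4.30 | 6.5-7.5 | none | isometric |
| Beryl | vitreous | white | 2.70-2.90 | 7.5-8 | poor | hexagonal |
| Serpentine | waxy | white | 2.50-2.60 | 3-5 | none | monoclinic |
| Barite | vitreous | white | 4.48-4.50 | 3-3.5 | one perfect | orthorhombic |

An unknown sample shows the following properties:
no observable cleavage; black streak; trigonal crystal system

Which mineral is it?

Ilmenite

No observable cleavage: narrows the field to Ilmenite, Magnetite, Corundum, Hematite, Quartz, Garnet, Serpentine.
Black streak: narrows the field to Ilmenite, Magnetite.
Trigonal crystal system excludes Magnetite.
The only mineral consistent with every observation is Ilmenite.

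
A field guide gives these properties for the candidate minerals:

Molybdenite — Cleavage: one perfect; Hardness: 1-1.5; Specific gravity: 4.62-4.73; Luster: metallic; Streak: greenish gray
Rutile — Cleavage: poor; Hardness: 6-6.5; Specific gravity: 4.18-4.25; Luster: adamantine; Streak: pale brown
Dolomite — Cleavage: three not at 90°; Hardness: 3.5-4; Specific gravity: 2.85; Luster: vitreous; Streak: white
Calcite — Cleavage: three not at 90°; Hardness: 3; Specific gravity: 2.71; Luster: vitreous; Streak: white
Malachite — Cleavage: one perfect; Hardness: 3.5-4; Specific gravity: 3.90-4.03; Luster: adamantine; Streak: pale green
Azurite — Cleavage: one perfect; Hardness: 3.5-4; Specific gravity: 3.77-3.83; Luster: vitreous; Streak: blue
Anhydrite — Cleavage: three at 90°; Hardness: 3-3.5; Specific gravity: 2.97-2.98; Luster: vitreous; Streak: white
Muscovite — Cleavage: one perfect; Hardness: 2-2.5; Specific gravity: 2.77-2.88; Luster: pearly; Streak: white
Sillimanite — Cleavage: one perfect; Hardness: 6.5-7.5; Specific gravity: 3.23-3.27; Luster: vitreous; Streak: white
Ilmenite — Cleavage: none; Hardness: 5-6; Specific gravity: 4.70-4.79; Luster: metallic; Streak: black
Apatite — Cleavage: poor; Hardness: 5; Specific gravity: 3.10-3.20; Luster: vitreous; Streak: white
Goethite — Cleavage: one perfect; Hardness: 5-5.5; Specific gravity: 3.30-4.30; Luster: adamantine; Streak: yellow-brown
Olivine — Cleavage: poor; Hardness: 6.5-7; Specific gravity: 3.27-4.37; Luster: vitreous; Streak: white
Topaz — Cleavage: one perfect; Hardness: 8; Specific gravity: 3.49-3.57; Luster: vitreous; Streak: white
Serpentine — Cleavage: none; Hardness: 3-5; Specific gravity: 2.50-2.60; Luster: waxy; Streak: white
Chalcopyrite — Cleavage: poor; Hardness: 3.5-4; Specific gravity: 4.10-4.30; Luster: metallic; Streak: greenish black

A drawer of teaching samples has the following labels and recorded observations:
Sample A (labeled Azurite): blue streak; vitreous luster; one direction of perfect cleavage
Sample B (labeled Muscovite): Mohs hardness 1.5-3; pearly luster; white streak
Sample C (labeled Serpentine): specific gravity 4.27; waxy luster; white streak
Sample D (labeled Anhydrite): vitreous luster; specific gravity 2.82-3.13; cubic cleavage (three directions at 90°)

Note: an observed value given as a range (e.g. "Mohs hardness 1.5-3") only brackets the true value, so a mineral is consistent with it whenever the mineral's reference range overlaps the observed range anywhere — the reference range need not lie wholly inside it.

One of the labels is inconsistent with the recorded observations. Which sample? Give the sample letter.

Sample A: observations are consistent with Azurite.
Sample B: observations are consistent with Muscovite.
Sample C: Serpentine has SG 2.50-2.60, but the record shows specific gravity 4.27 — this label is wrong.
Sample D: observations are consistent with Anhydrite.
Sample C is the mislabeled one.

C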